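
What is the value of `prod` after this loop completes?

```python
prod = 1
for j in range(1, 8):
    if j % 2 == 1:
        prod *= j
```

Let's trace through this code step by step.

Initialize: prod = 1
Entering loop: for j in range(1, 8):
After iteration 1: j = 1, prod = 1
After iteration 2: j = 2, prod = 1
After iteration 3: j = 3, prod = 3
After iteration 4: j = 4, prod = 3
After iteration 5: j = 5, prod = 15
After iteration 6: j = 6, prod = 15
After iteration 7: j = 7, prod = 105
Loop ends.

Final answer: 105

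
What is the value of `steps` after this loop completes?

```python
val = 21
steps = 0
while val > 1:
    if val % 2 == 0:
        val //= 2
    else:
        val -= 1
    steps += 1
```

Let's trace through this code step by step.

Initialize: val = 21
Initialize: steps = 0
Entering loop: while val > 1:
After iteration 1: val = 20, steps = 1
After iteration 2: val = 10, steps = 2
After iteration 3: val = 5, steps = 3
After iteration 4: val = 4, steps = 4
After iteration 5: val = 2, steps = 5
After iteration 6: val = 1, steps = 6
Loop ends.

Final answer: 6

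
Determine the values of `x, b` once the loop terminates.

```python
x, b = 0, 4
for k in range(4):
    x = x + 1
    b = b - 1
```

Let's trace through this code step by step.

Initialize: x = 0
Initialize: b = 4
Entering loop: for k in range(4):
After iteration 1: k = 0, x = 1, b = 3
After iteration 2: k = 1, x = 2, b = 2
After iteration 3: k = 2, x = 3, b = 1
After iteration 4: k = 3, x = 4, b = 0
Loop ends.

Final answer: 4, 0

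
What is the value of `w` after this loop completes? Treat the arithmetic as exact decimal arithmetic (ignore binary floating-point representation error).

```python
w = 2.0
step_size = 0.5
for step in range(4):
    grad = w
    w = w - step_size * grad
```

Let's trace through this code step by step.

Initialize: w = 2.0
Initialize: step_size = 0.5
Entering loop: for step in range(4):
After iteration 1: step = 0, w = 1.0, grad = 2.0
After iteration 2: step = 1, w = 0.5, grad = 1.0
After iteration 3: step = 2, w = 0.25, grad = 0.5
After iteration 4: step = 3, w = 0.125, grad = 0.25
Loop ends.

Final answer: 0.125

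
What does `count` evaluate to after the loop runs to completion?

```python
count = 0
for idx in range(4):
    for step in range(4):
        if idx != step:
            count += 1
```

Let's trace through this code step by step.

Initialize: count = 0
Entering loop: for idx in range(4):
After iteration 1: idx = 0, count = 3
After iteration 2: idx = 1, count = 6
After iteration 3: idx = 2, count = 9
After iteration 4: idx = 3, count = 12
Loop ends.

Final answer: 12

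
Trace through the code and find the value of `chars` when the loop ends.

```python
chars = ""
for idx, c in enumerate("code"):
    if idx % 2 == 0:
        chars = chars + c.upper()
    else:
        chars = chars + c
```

Let's trace through this code step by step.

Initialize: chars = ''
Entering loop: for idx, c in enumerate("code"):
After iteration 1: idx = 0, c = 'c', chars = 'C'
After iteration 2: idx = 1, c = 'o', chars = 'Co'
After iteration 3: idx = 2, c = 'd', chars = 'CoD'
After iteration 4: idx = 3, c = 'e', chars = 'CoDe'
Loop ends.

Final answer: 'CoDe'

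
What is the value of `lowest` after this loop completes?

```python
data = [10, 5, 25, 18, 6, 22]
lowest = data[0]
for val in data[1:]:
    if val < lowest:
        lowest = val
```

Let's trace through this code step by step.

Initialize: data = [10, 5, 25, 18, 6, 22]
Initialize: lowest = 10
Entering loop: for val in data[1:]:
After iteration 1: val = 5, lowest = 5
After iteration 2: val = 25, lowest = 5
After iteration 3: val = 18, lowest = 5
After iteration 4: val = 6, lowest = 5
After iteration 5: val = 22, lowest = 5
Loop ends.

Final answer: 5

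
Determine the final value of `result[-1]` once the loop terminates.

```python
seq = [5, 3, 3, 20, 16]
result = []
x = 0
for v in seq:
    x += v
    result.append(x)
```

Let's trace through this code step by step.

Initialize: seq = [5, 3, 3, 20, 16]
Initialize: result = []
Initialize: x = 0
Entering loop: for v in seq:
After iteration 1: v = 5, result = [5], x = 5
After iteration 2: v = 3, result = [5, 8], x = 8
After iteration 3: v = 3, result = [5, 8, 11], x = 11
After iteration 4: v = 20, result = [5, 8, 11, 31], x = 31
After iteration 5: v = 16, result = [5, 8, 11, 31, 47], x = 47
Loop ends.
result[-1] = 47

Final answer: 47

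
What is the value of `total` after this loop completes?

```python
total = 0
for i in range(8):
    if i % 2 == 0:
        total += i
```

Let's trace through this code step by step.

Initialize: total = 0
Entering loop: for i in range(8):
After iteration 1: i = 0, total = 0
After iteration 2: i = 1, total = 0
After iteration 3: i = 2, total = 2
After iteration 4: i = 3, total = 2
After iteration 5: i = 4, total = 6
After iteration 6: i = 5, total = 6
After iteration 7: i = 6, total = 12
After iteration 8: i = 7, total = 12
Loop ends.

Final answer: 12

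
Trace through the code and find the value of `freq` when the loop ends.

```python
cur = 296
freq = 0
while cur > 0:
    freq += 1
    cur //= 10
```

Let's trace through this code step by step.

Initialize: cur = 296
Initialize: freq = 0
Entering loop: while cur > 0:
After iteration 1: cur = 29, freq = 1
After iteration 2: cur = 2, freq = 2
After iteration 3: cur = 0, freq = 3
Loop ends.

Final answer: 3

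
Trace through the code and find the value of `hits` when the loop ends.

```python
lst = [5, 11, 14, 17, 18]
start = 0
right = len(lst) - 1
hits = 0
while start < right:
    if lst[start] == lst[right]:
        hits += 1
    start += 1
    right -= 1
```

Let's trace through this code step by step.

Initialize: lst = [5, 11, 14, 17, 18]
Initialize: start = 0
Initialize: right = 4
Initialize: hits = 0
Entering loop: while start < right:
After iteration 1: start = 1, right = 3, hits = 0
After iteration 2: start = 2, right = 2, hits = 0
Loop ends.

Final answer: 0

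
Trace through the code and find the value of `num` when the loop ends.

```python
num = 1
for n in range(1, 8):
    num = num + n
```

Let's trace through this code step by step.

Initialize: num = 1
Entering loop: for n in range(1, 8):
After iteration 1: n = 1, num = 2
After iteration 2: n = 2, num = 4
After iteration 3: n = 3, num = 7
After iteration 4: n = 4, num = 11
After iteration 5: n = 5, num = 16
After iteration 6: n = 6, num = 22
After iteration 7: n = 7, num = 29
Loop ends.

Final answer: 29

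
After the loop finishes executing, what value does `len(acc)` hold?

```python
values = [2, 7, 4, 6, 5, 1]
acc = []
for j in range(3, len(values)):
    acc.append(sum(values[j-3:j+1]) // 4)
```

Let's trace through this code step by step.

Initialize: values = [2, 7, 4, 6, 5, 1]
Initialize: acc = []
Entering loop: for j in range(3, len(values)):
After iteration 1: j = 3, acc = [4]
After iteration 2: j = 4, acc = [4, 5]
After iteration 3: j = 5, acc = [4, 5, 4]
Loop ends.
len(acc) = 3

Final answer: 3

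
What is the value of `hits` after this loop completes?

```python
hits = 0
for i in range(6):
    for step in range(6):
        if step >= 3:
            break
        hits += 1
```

Let's trace through this code step by step.

Initialize: hits = 0
Entering loop: for i in range(6):
After iteration 1: i = 0, hits = 3
After iteration 2: i = 1, hits = 6
After iteration 3: i = 2, hits = 9
After iteration 4: i = 3, hits = 12
After iteration 5: i = 4, hits = 15
After iteration 6: i = 5, hits = 18
Loop ends.

Final answer: 18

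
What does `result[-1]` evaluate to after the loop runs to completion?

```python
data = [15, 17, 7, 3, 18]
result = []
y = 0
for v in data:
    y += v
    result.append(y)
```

Let's trace through this code step by step.

Initialize: data = [15, 17, 7, 3, 18]
Initialize: result = []
Initialize: y = 0
Entering loop: for v in data:
After iteration 1: v = 15, result = [15], y = 15
After iteration 2: v = 17, result = [15, 32], y = 32
After iteration 3: v = 7, result = [15, 32, 39], y = 39
After iteration 4: v = 3, result = [15, 32, 39, 42], y = 42
After iteration 5: v = 18, result = [15, 32, 39, 42, 60], y = 60
Loop ends.
result[-1] = 60

Final answer: 60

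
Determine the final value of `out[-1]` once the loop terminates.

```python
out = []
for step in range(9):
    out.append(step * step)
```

Let's trace through this code step by step.

Initialize: out = []
Entering loop: for step in range(9):
After iteration 1: step = 0, out = [0]
After iteration 2: step = 1, out = [0, 1]
After iteration 3: step = 2, out = [0, 1, 4]
After iteration 4: step = 3, out = [0, 1, 4, 9]
After iteration 5: step = 4, out = [0, 1, 4, 9, 16]
After iteration 6: step = 5, out = [0, 1, 4, 9, 16, 25]
After iteration 7: step = 6, out = [0, 1, 4, 9, 16, 25, 36]
After iteration 8: step = 7, out = [0, 1, 4, 9, 16, 25, 36, 49]
After iteration 9: step = 8, out = [0, 1, 4, 9, 16, 25, 36, 49, 64]
Loop ends.
out[-1] = 64

Final answer: 64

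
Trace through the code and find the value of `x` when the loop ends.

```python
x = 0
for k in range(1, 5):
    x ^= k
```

Let's trace through this code step by step.

Initialize: x = 0
Entering loop: for k in range(1, 5):
After iteration 1: k = 1, x = 1
After iteration 2: k = 2, x = 3
After iteration 3: k = 3, x = 0
After iteration 4: k = 4, x = 4
Loop ends.

Final answer: 4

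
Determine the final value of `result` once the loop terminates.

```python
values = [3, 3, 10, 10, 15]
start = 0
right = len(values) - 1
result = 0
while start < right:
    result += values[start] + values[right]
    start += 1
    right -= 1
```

Let's trace through this code step by step.

Initialize: values = [3, 3, 10, 10, 15]
Initialize: start = 0
Initialize: right = 4
Initialize: result = 0
Entering loop: while start < right:
After iteration 1: start = 1, right = 3, result = 18
After iteration 2: start = 2, right = 2, result = 31
Loop ends.

Final answer: 31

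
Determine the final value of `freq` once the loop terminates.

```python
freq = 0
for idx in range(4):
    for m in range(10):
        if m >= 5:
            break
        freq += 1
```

Let's trace through this code step by step.

Initialize: freq = 0
Entering loop: for idx in range(4):
After iteration 1: idx = 0, freq = 5
After iteration 2: idx = 1, freq = 10
After iteration 3: idx = 2, freq = 15
After iteration 4: idx = 3, freq = 20
Loop ends.

Final answer: 20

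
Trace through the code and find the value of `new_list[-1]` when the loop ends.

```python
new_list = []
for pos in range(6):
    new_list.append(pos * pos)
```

Let's trace through this code step by step.

Initialize: new_list = []
Entering loop: for pos in range(6):
After iteration 1: pos = 0, new_list = [0]
After iteration 2: pos = 1, new_list = [0, 1]
After iteration 3: pos = 2, new_list = [0, 1, 4]
After iteration 4: pos = 3, new_list = [0, 1, 4, 9]
After iteration 5: pos = 4, new_list = [0, 1, 4, 9, 16]
After iteration 6: pos = 5, new_list = [0, 1, 4, 9, 16, 25]
Loop ends.
new_list[-1] = 25

Final answer: 25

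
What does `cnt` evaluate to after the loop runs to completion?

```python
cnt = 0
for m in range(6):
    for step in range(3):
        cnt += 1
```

Let's trace through this code step by step.

Initialize: cnt = 0
Entering loop: for m in range(6):
After iteration 1: m = 0, cnt = 3
After iteration 2: m = 1, cnt = 6
After iteration 3: m = 2, cnt = 9
After iteration 4: m = 3, cnt = 12
After iteration 5: m = 4, cnt = 15
After iteration 6: m = 5, cnt = 18
Loop ends.

Final answer: 18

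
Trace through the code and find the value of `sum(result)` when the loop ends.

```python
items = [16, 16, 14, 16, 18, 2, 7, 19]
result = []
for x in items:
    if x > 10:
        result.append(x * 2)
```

Let's trace through this code step by step.

Initialize: items = [16, 16, 14, 16, 18, 2, 7, 19]
Initialize: result = []
Entering loop: for x in items:
After iteration 1: x = 16, result = [32]
After iteration 2: x = 16, result = [32, 32]
After iteration 3: x = 14, result = [32, 32, 28]
After iteration 4: x = 16, result = [32, 32, 28, 32]
After iteration 5: x = 18, result = [32, 32, 28, 32, 36]
After iteration 6: x = 2, result = [32, 32, 28, 32, 36]
After iteration 7: x = 7, result = [32, 32, 28, 32, 36]
After iteration 8: x = 19, result = [32, 32, 28, 32, 36, 38]
Loop ends.
sum(result) = 198

Final answer: 198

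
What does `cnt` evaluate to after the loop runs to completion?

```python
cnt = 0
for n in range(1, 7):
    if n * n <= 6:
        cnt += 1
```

Let's trace through this code step by step.

Initialize: cnt = 0
Entering loop: for n in range(1, 7):
After iteration 1: n = 1, cnt = 1
After iteration 2: n = 2, cnt = 2
After iteration 3: n = 3, cnt = 2
After iteration 4: n = 4, cnt = 2
After iteration 5: n = 5, cnt = 2
After iteration 6: n = 6, cnt = 2
Loop ends.

Final answer: 2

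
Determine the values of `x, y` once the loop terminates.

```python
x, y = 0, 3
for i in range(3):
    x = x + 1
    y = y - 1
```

Let's trace through this code step by step.

Initialize: x = 0
Initialize: y = 3
Entering loop: for i in range(3):
After iteration 1: i = 0, x = 1, y = 2
After iteration 2: i = 1, x = 2, y = 1
After iteration 3: i = 2, x = 3, y = 0
Loop ends.

Final answer: 3, 0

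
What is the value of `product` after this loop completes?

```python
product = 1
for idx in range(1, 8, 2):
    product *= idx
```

Let's trace through this code step by step.

Initialize: product = 1
Entering loop: for idx in range(1, 8, 2):
After iteration 1: idx = 1, product = 1
After iteration 2: idx = 3, product = 3
After iteration 3: idx = 5, product = 15
After iteration 4: idx = 7, product = 105
Loop ends.

Final answer: 105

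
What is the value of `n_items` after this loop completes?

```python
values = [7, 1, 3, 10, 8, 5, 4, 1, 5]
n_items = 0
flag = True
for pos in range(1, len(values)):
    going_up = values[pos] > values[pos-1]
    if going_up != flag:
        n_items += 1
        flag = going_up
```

Let's trace through this code step by step.

Initialize: values = [7, 1, 3, 10, 8, 5, 4, 1, 5]
Initialize: n_items = 0
Initialize: flag = True
Entering loop: for pos in range(1, len(values)):
After iteration 1: pos = 1, n_items = 1, flag = False, going_up = False
After iteration 2: pos = 2, n_items = 2, flag = True, going_up = True
After iteration 3: pos = 3, n_items = 2, flag = True, going_up = True
After iteration 4: pos = 4, n_items = 3, flag = False, going_up = False
After iteration 5: pos = 5, n_items = 3, flag = False, going_up = False
After iteration 6: pos = 6, n_items = 3, flag = False, going_up = False
After iteration 7: pos = 7, n_items = 3, flag = False, going_up = False
After iteration 8: pos = 8, n_items = 4, flag = True, going_up = True
Loop ends.

Final answer: 4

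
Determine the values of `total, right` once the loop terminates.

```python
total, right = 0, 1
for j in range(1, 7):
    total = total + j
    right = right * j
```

Let's trace through this code step by step.

Initialize: total = 0
Initialize: right = 1
Entering loop: for j in range(1, 7):
After iteration 1: j = 1, total = 1, right = 1
After iteration 2: j = 2, total = 3, right = 2
After iteration 3: j = 3, total = 6, right = 6
After iteration 4: j = 4, total = 10, right = 24
After iteration 5: j = 5, total = 15, right = 120
After iteration 6: j = 6, total = 21, right = 720
Loop ends.

Final answer: 21, 720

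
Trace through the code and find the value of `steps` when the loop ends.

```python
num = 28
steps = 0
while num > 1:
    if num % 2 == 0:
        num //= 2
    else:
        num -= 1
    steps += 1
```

Let's trace through this code step by step.

Initialize: num = 28
Initialize: steps = 0
Entering loop: while num > 1:
After iteration 1: num = 14, steps = 1
After iteration 2: num = 7, steps = 2
After iteration 3: num = 6, steps = 3
After iteration 4: num = 3, steps = 4
After iteration 5: num = 2, steps = 5
After iteration 6: num = 1, steps = 6
Loop ends.

Final answer: 6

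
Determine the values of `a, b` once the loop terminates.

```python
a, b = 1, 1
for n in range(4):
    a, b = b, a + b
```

Let's trace through this code step by step.

Initialize: a = 1
Initialize: b = 1
Entering loop: for n in range(4):
After iteration 1: n = 0, a = 1, b = 2
After iteration 2: n = 1, a = 2, b = 3
After iteration 3: n = 2, a = 3, b = 5
After iteration 4: n = 3, a = 5, b = 8
Loop ends.

Final answer: 5, 8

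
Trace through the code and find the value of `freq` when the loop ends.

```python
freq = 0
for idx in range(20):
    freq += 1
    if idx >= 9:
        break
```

Let's trace through this code step by step.

Initialize: freq = 0
Entering loop: for idx in range(20):
After iteration 1: idx = 0, freq = 1
After iteration 2: idx = 1, freq = 2
After iteration 3: idx = 2, freq = 3
After iteration 4: idx = 3, freq = 4
After iteration 5: idx = 4, freq = 5
After iteration 6: idx = 5, freq = 6
After iteration 7: idx = 6, freq = 7
After iteration 8: idx = 7, freq = 8
After iteration 9: idx = 8, freq = 9
After iteration 10: idx = 9, freq = 10
Loop ends.

Final answer: 10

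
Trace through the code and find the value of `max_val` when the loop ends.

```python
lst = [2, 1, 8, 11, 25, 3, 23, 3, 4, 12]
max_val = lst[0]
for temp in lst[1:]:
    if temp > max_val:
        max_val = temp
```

Let's trace through this code step by step.

Initialize: lst = [2, 1, 8, 11, 25, 3, 23, 3, 4, 12]
Initialize: max_val = 2
Entering loop: for temp in lst[1:]:
After iteration 1: temp = 1, max_val = 2
After iteration 2: temp = 8, max_val = 8
After iteration 3: temp = 11, max_val = 11
After iteration 4: temp = 25, max_val = 25
After iteration 5: temp = 3, max_val = 25
After iteration 6: temp = 23, max_val = 25
After iteration 7: temp = 3, max_val = 25
After iteration 8: temp = 4, max_val = 25
After iteration 9: temp = 12, max_val = 25
Loop ends.

Final answer: 25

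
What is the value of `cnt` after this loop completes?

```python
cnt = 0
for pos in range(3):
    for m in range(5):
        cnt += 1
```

Let's trace through this code step by step.

Initialize: cnt = 0
Entering loop: for pos in range(3):
After iteration 1: pos = 0, cnt = 5
After iteration 2: pos = 1, cnt = 10
After iteration 3: pos = 2, cnt = 15
Loop ends.

Final answer: 15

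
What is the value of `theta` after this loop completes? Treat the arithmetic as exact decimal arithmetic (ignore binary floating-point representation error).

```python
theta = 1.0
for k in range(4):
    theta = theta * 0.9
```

Let's trace through this code step by step.

Initialize: theta = 1.0
Entering loop: for k in range(4):
After iteration 1: k = 0, theta = 0.9
After iteration 2: k = 1, theta = 0.81
After iteration 3: k = 2, theta = 0.729
After iteration 4: k = 3, theta = 0.6561
Loop ends.

Final answer: 0.6561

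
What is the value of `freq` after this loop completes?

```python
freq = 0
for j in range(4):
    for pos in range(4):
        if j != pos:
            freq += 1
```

Let's trace through this code step by step.

Initialize: freq = 0
Entering loop: for j in range(4):
After iteration 1: j = 0, freq = 3
After iteration 2: j = 1, freq = 6
After iteration 3: j = 2, freq = 9
After iteration 4: j = 3, freq = 12
Loop ends.

Final answer: 12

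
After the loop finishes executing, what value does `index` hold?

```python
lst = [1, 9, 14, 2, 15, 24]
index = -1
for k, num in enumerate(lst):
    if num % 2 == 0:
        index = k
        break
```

Let's trace through this code step by step.

Initialize: lst = [1, 9, 14, 2, 15, 24]
Initialize: index = -1
Entering loop: for k, num in enumerate(lst):
After iteration 1: k = 0, num = 1, index = -1
After iteration 2: k = 1, num = 9, index = -1
After iteration 3: k = 2, num = 14, index = 2
Loop ends.

Final answer: 2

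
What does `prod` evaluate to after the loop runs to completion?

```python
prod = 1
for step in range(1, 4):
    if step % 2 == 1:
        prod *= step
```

Let's trace through this code step by step.

Initialize: prod = 1
Entering loop: for step in range(1, 4):
After iteration 1: step = 1, prod = 1
After iteration 2: step = 2, prod = 1
After iteration 3: step = 3, prod = 3
Loop ends.

Final answer: 3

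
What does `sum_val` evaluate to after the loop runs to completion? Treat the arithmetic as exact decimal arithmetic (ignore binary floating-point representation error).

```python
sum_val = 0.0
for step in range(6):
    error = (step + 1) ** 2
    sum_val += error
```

Let's trace through this code step by step.

Initialize: sum_val = 0.0
Entering loop: for step in range(6):
After iteration 1: step = 0, sum_val = 1.0, error = 1
After iteration 2: step = 1, sum_val = 5.0, error = 4
After iteration 3: step = 2, sum_val = 14.0, error = 9
After iteration 4: step = 3, sum_val = 30.0, error = 16
After iteration 5: step = 4, sum_val = 55.0, error = 25
After iteration 6: step = 5, sum_val = 91.0, error = 36
Loop ends.

Final answer: 91.0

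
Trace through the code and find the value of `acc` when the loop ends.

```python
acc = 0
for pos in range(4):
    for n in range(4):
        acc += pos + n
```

Let's trace through this code step by step.

Initialize: acc = 0
Entering loop: for pos in range(4):
After iteration 1: pos = 0, acc = 6
After iteration 2: pos = 1, acc = 16
After iteration 3: pos = 2, acc = 30
After iteration 4: pos = 3, acc = 48
Loop ends.

Final answer: 48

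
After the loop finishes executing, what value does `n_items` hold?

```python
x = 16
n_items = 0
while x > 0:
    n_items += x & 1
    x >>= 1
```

Let's trace through this code step by step.

Initialize: x = 16
Initialize: n_items = 0
Entering loop: while x > 0:
After iteration 1: x = 8, n_items = 0
After iteration 2: x = 4, n_items = 0
After iteration 3: x = 2, n_items = 0
After iteration 4: x = 1, n_items = 0
After iteration 5: x = 0, n_items = 1
Loop ends.

Final answer: 1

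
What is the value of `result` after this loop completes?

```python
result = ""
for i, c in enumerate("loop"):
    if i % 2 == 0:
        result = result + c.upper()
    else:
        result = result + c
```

Let's trace through this code step by step.

Initialize: result = ''
Entering loop: for i, c in enumerate("loop"):
After iteration 1: i = 0, c = 'l', result = 'L'
After iteration 2: i = 1, c = 'o', result = 'Lo'
After iteration 3: i = 2, c = 'o', result = 'LoO'
After iteration 4: i = 3, c = 'p', result = 'LoOp'
Loop ends.

Final answer: 'LoOp'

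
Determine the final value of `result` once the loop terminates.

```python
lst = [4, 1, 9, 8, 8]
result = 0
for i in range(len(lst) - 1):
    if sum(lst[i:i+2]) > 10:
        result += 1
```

Let's trace through this code step by step.

Initialize: lst = [4, 1, 9, 8, 8]
Initialize: result = 0
Entering loop: for i in range(len(lst) - 1):
After iteration 1: i = 0, result = 0
After iteration 2: i = 1, result = 0
After iteration 3: i = 2, result = 1
After iteration 4: i = 3, result = 2
Loop ends.

Final answer: 2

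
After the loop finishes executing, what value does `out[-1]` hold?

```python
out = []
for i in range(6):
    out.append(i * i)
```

Let's trace through this code step by step.

Initialize: out = []
Entering loop: for i in range(6):
After iteration 1: i = 0, out = [0]
After iteration 2: i = 1, out = [0, 1]
After iteration 3: i = 2, out = [0, 1, 4]
After iteration 4: i = 3, out = [0, 1, 4, 9]
After iteration 5: i = 4, out = [0, 1, 4, 9, 16]
After iteration 6: i = 5, out = [0, 1, 4, 9, 16, 25]
Loop ends.
out[-1] = 25

Final answer: 25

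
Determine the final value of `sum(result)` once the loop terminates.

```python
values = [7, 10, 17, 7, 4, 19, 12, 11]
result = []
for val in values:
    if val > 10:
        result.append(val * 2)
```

Let's trace through this code step by step.

Initialize: values = [7, 10, 17, 7, 4, 19, 12, 11]
Initialize: result = []
Entering loop: for val in values:
After iteration 1: val = 7, result = []
After iteration 2: val = 10, result = []
After iteration 3: val = 17, result = [34]
After iteration 4: val = 7, result = [34]
After iteration 5: val = 4, result = [34]
After iteration 6: val = 19, result = [34, 38]
After iteration 7: val = 12, result = [34, 38, 24]
After iteration 8: val = 11, result = [34, 38, 24, 22]
Loop ends.
sum(result) = 118

Final answer: 118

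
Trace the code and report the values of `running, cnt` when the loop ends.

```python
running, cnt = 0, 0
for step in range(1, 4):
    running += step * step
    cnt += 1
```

Let's trace through this code step by step.

Initialize: running = 0
Initialize: cnt = 0
Entering loop: for step in range(1, 4):
After iteration 1: step = 1, running = 1, cnt = 1
After iteration 2: step = 2, running = 5, cnt = 2
After iteration 3: step = 3, running = 14, cnt = 3
Loop ends.

Final answer: 14, 3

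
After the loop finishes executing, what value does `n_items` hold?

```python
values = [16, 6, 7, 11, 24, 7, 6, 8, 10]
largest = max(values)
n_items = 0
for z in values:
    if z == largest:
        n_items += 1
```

Let's trace through this code step by step.

Initialize: values = [16, 6, 7, 11, 24, 7, 6, 8, 10]
Initialize: largest = 24
Initialize: n_items = 0
Entering loop: for z in values:
After iteration 1: z = 16, n_items = 0
After iteration 2: z = 6, n_items = 0
After iteration 3: z = 7, n_items = 0
After iteration 4: z = 11, n_items = 0
After iteration 5: z = 24, n_items = 1
After iteration 6: z = 7, n_items = 1
After iteration 7: z = 6, n_items = 1
After iteration 8: z = 8, n_items = 1
After iteration 9: z = 10, n_items = 1
Loop ends.

Final answer: 1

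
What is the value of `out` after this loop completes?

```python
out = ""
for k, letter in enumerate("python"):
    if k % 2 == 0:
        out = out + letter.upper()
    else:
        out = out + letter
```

Let's trace through this code step by step.

Initialize: out = ''
Entering loop: for k, letter in enumerate("python"):
After iteration 1: k = 0, letter = 'p', out = 'P'
After iteration 2: k = 1, letter = 'y', out = 'Py'
After iteration 3: k = 2, letter = 't', out = 'PyT'
After iteration 4: k = 3, letter = 'h', out = 'PyTh'
After iteration 5: k = 4, letter = 'o', out = 'PyThO'
After iteration 6: k = 5, letter = 'n', out = 'PyThOn'
Loop ends.

Final answer: 'PyThOn'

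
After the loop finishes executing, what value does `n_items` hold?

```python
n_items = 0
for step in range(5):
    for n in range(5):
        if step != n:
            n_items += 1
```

Let's trace through this code step by step.

Initialize: n_items = 0
Entering loop: for step in range(5):
After iteration 1: step = 0, n_items = 4
After iteration 2: step = 1, n_items = 8
After iteration 3: step = 2, n_items = 12
After iteration 4: step = 3, n_items = 16
After iteration 5: step = 4, n_items = 20
Loop ends.

Final answer: 20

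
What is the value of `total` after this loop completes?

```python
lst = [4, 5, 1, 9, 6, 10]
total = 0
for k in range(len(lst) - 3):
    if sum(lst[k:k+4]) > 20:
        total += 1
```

Let's trace through this code step by step.

Initialize: lst = [4, 5, 1, 9, 6, 10]
Initialize: total = 0
Entering loop: for k in range(len(lst) - 3):
After iteration 1: k = 0, total = 0
After iteration 2: k = 1, total = 1
After iteration 3: k = 2, total = 2
Loop ends.

Final answer: 2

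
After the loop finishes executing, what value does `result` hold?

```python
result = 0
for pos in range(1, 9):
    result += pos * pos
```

Let's trace through this code step by step.

Initialize: result = 0
Entering loop: for pos in range(1, 9):
After iteration 1: pos = 1, result = 1
After iteration 2: pos = 2, result = 5
After iteration 3: pos = 3, result = 14
After iteration 4: pos = 4, result = 30
After iteration 5: pos = 5, result = 55
After iteration 6: pos = 6, result = 91
After iteration 7: pos = 7, result = 140
After iteration 8: pos = 8, result = 204
Loop ends.

Final answer: 204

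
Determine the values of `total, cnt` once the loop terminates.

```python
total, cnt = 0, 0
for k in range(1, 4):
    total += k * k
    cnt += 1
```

Let's trace through this code step by step.

Initialize: total = 0
Initialize: cnt = 0
Entering loop: for k in range(1, 4):
After iteration 1: k = 1, total = 1, cnt = 1
After iteration 2: k = 2, total = 5, cnt = 2
After iteration 3: k = 3, total = 14, cnt = 3
Loop ends.

Final answer: 14, 3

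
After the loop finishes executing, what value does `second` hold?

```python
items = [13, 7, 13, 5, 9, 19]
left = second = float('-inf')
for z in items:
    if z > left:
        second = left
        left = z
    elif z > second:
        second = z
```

Let's trace through this code step by step.

Initialize: items = [13, 7, 13, 5, 9, 19]
Initialize: left = -inf
Initialize: second = -inf
Entering loop: for z in items:
After iteration 1: z = 13, left = 13, second = -inf
After iteration 2: z = 7, left = 13, second = 7
After iteration 3: z = 13, left = 13, second = 13
After iteration 4: z = 5, left = 13, second = 13
After iteration 5: z = 9, left = 13, second = 13
After iteration 6: z = 19, left = 19, second = 13
Loop ends.

Final answer: 13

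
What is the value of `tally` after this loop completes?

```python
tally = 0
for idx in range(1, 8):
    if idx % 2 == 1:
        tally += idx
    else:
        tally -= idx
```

Let's trace through this code step by step.

Initialize: tally = 0
Entering loop: for idx in range(1, 8):
After iteration 1: idx = 1, tally = 1
After iteration 2: idx = 2, tally = -1
After iteration 3: idx = 3, tally = 2
After iteration 4: idx = 4, tally = -2
After iteration 5: idx = 5, tally = 3
After iteration 6: idx = 6, tally = -3
After iteration 7: idx = 7, tally = 4
Loop ends.

Final answer: 4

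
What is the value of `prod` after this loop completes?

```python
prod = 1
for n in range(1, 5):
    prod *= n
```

Let's trace through this code step by step.

Initialize: prod = 1
Entering loop: for n in range(1, 5):
After iteration 1: n = 1, prod = 1
After iteration 2: n = 2, prod = 2
After iteration 3: n = 3, prod = 6
After iteration 4: n = 4, prod = 24
Loop ends.

Final answer: 24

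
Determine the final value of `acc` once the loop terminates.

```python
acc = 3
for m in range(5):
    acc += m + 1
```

Let's trace through this code step by step.

Initialize: acc = 3
Entering loop: for m in range(5):
After iteration 1: m = 0, acc = 4
After iteration 2: m = 1, acc = 6
After iteration 3: m = 2, acc = 9
After iteration 4: m = 3, acc = 13
After iteration 5: m = 4, acc = 18
Loop ends.

Final answer: 18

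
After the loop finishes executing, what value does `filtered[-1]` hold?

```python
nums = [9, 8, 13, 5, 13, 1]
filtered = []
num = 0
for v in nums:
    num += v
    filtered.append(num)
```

Let's trace through this code step by step.

Initialize: nums = [9, 8, 13, 5, 13, 1]
Initialize: filtered = []
Initialize: num = 0
Entering loop: for v in nums:
After iteration 1: v = 9, filtered = [9], num = 9
After iteration 2: v = 8, filtered = [9, 17], num = 17
After iteration 3: v = 13, filtered = [9, 17, 30], num = 30
After iteration 4: v = 5, filtered = [9, 17, 30, 35], num = 35
After iteration 5: v = 13, filtered = [9, 17, 30, 35, 48], num = 48
After iteration 6: v = 1, filtered = [9, 17, 30, 35, 48, 49], num = 49
Loop ends.
filtered[-1] = 49

Final answer: 49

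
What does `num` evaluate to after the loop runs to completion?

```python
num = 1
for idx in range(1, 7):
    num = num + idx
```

Let's trace through this code step by step.

Initialize: num = 1
Entering loop: for idx in range(1, 7):
After iteration 1: idx = 1, num = 2
After iteration 2: idx = 2, num = 4
After iteration 3: idx = 3, num = 7
After iteration 4: idx = 4, num = 11
After iteration 5: idx = 5, num = 16
After iteration 6: idx = 6, num = 22
Loop ends.

Final answer: 22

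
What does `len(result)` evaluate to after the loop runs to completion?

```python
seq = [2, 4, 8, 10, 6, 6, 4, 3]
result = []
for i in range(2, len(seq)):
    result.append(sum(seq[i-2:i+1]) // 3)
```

Let's trace through this code step by step.

Initialize: seq = [2, 4, 8, 10, 6, 6, 4, 3]
Initialize: result = []
Entering loop: for i in range(2, len(seq)):
After iteration 1: i = 2, result = [4]
After iteration 2: i = 3, result = [4, 7]
After iteration 3: i = 4, result = [4, 7, 8]
After iteration 4: i = 5, result = [4, 7, 8, 7]
After iteration 5: i = 6, result = [4, 7, 8, 7, 5]
After iteration 6: i = 7, result = [4, 7, 8, 7, 5, 4]
Loop ends.
len(result) = 6

Final answer: 6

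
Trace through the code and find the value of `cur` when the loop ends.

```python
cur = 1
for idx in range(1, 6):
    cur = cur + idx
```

Let's trace through this code step by step.

Initialize: cur = 1
Entering loop: for idx in range(1, 6):
After iteration 1: idx = 1, cur = 2
After iteration 2: idx = 2, cur = 4
After iteration 3: idx = 3, cur = 7
After iteration 4: idx = 4, cur = 11
After iteration 5: idx = 5, cur = 16
Loop ends.

Final answer: 16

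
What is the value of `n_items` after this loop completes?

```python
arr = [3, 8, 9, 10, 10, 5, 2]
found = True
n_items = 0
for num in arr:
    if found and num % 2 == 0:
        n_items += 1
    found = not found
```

Let's trace through this code step by step.

Initialize: arr = [3, 8, 9, 10, 10, 5, 2]
Initialize: found = True
Initialize: n_items = 0
Entering loop: for num in arr:
After iteration 1: num = 3, found = False, n_items = 0
After iteration 2: num = 8, found = True, n_items = 0
After iteration 3: num = 9, found = False, n_items = 0
After iteration 4: num = 10, found = True, n_items = 0
After iteration 5: num = 10, found = False, n_items = 1
After iteration 6: num = 5, found = True, n_items = 1
After iteration 7: num = 2, found = False, n_items = 2
Loop ends.

Final answer: 2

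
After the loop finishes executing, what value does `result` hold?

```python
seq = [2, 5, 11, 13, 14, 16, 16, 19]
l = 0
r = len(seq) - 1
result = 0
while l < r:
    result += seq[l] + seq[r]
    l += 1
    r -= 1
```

Let's trace through this code step by step.

Initialize: seq = [2, 5, 11, 13, 14, 16, 16, 19]
Initialize: l = 0
Initialize: r = 7
Initialize: result = 0
Entering loop: while l < r:
After iteration 1: l = 1, r = 6, result = 21
After iteration 2: l = 2, r = 5, result = 42
After iteration 3: l = 3, r = 4, result = 69
After iteration 4: l = 4, r = 3, result = 96
Loop ends.

Final answer: 96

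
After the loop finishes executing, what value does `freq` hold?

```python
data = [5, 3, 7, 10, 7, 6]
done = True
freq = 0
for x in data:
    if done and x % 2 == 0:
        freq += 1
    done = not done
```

Let's trace through this code step by step.

Initialize: data = [5, 3, 7, 10, 7, 6]
Initialize: done = True
Initialize: freq = 0
Entering loop: for x in data:
After iteration 1: x = 5, done = False, freq = 0
After iteration 2: x = 3, done = True, freq = 0
After iteration 3: x = 7, done = False, freq = 0
After iteration 4: x = 10, done = True, freq = 0
After iteration 5: x = 7, done = False, freq = 0
After iteration 6: x = 6, done = True, freq = 0
Loop ends.

Final answer: 0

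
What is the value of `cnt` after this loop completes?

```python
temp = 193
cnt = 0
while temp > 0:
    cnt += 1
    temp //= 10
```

Let's trace through this code step by step.

Initialize: temp = 193
Initialize: cnt = 0
Entering loop: while temp > 0:
After iteration 1: temp = 19, cnt = 1
After iteration 2: temp = 1, cnt = 2
After iteration 3: temp = 0, cnt = 3
Loop ends.

Final answer: 3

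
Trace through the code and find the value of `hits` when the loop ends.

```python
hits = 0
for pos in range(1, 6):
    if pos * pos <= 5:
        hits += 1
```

Let's trace through this code step by step.

Initialize: hits = 0
Entering loop: for pos in range(1, 6):
After iteration 1: pos = 1, hits = 1
After iteration 2: pos = 2, hits = 2
After iteration 3: pos = 3, hits = 2
After iteration 4: pos = 4, hits = 2
After iteration 5: pos = 5, hits = 2
Loop ends.

Final answer: 2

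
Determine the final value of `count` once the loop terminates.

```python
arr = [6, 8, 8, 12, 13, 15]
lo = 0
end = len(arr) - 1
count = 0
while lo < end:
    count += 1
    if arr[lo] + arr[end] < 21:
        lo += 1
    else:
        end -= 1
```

Let's trace through this code step by step.

Initialize: arr = [6, 8, 8, 12, 13, 15]
Initialize: lo = 0
Initialize: end = 5
Initialize: count = 0
Entering loop: while lo < end:
After iteration 1: lo = 0, end = 4, count = 1
After iteration 2: lo = 1, end = 4, count = 2
After iteration 3: lo = 1, end = 3, count = 3
After iteration 4: lo = 2, end = 3, count = 4
After iteration 5: lo = 3, end = 3, count = 5
Loop ends.

Final answer: 5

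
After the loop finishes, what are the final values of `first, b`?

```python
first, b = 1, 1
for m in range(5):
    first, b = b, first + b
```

Let's trace through this code step by step.

Initialize: first = 1
Initialize: b = 1
Entering loop: for m in range(5):
After iteration 1: m = 0, first = 1, b = 2
After iteration 2: m = 1, first = 2, b = 3
After iteration 3: m = 2, first = 3, b = 5
After iteration 4: m = 3, first = 5, b = 8
After iteration 5: m = 4, first = 8, b = 13
Loop ends.

Final answer: 8, 13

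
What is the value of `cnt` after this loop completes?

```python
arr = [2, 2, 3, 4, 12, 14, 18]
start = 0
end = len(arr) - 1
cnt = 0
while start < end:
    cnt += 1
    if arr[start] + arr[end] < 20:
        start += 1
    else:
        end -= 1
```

Let's trace through this code step by step.

Initialize: arr = [2, 2, 3, 4, 12, 14, 18]
Initialize: start = 0
Initialize: end = 6
Initialize: cnt = 0
Entering loop: while start < end:
After iteration 1: start = 0, end = 5, cnt = 1
After iteration 2: start = 1, end = 5, cnt = 2
After iteration 3: start = 2, end = 5, cnt = 3
After iteration 4: start = 3, end = 5, cnt = 4
After iteration 5: start = 4, end = 5, cnt = 5
After iteration 6: start = 4, end = 4, cnt = 6
Loop ends.

Final answer: 6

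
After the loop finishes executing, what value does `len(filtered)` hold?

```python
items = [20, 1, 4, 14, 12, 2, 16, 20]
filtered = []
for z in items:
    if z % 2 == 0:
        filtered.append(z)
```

Let's trace through this code step by step.

Initialize: items = [20, 1, 4, 14, 12, 2, 16, 20]
Initialize: filtered = []
Entering loop: for z in items:
After iteration 1: z = 20, filtered = [20]
After iteration 2: z = 1, filtered = [20]
After iteration 3: z = 4, filtered = [20, 4]
After iteration 4: z = 14, filtered = [20, 4, 14]
After iteration 5: z = 12, filtered = [20, 4, 14, 12]
After iteration 6: z = 2, filtered = [20, 4, 14, 12, 2]
After iteration 7: z = 16, filtered = [20, 4, 14, 12, 2, 16]
After iteration 8: z = 20, filtered = [20, 4, 14, 12, 2, 16, 20]
Loop ends.
len(filtered) = 7

Final answer: 7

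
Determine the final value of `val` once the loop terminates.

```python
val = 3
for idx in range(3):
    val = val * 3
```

Let's trace through this code step by step.

Initialize: val = 3
Entering loop: for idx in range(3):
After iteration 1: idx = 0, val = 9
After iteration 2: idx = 1, val = 27
After iteration 3: idx = 2, val = 81
Loop ends.

Final answer: 81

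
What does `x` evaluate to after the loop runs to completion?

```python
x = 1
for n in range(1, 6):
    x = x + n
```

Let's trace through this code step by step.

Initialize: x = 1
Entering loop: for n in range(1, 6):
After iteration 1: n = 1, x = 2
After iteration 2: n = 2, x = 4
After iteration 3: n = 3, x = 7
After iteration 4: n = 4, x = 11
After iteration 5: n = 5, x = 16
Loop ends.

Final answer: 16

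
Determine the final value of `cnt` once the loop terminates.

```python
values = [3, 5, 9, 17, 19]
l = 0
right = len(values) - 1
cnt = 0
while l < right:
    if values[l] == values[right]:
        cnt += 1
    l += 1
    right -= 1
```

Let's trace through this code step by step.

Initialize: values = [3, 5, 9, 17, 19]
Initialize: l = 0
Initialize: right = 4
Initialize: cnt = 0
Entering loop: while l < right:
After iteration 1: l = 1, right = 3, cnt = 0
After iteration 2: l = 2, right = 2, cnt = 0
Loop ends.

Final answer: 0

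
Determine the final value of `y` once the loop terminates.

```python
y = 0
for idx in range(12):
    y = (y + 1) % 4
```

Let's trace through this code step by step.

Initialize: y = 0
Entering loop: for idx in range(12):
After iteration 1: idx = 0, y = 1
After iteration 2: idx = 1, y = 2
After iteration 3: idx = 2, y = 3
After iteration 4: idx = 3, y = 0
After iteration 5: idx = 4, y = 1
After iteration 6: idx = 5, y = 2
After iteration 7: idx = 6, y = 3
After iteration 8: idx = 7, y = 0
After iteration 9: idx = 8, y = 1
After iteration 10: idx = 9, y = 2
After iteration 11: idx = 10, y = 3
After iteration 12: idx = 11, y = 0
Loop ends.

Final answer: 0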